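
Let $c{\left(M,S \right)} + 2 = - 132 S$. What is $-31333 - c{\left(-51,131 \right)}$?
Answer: $-14039$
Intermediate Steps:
$c{\left(M,S \right)} = -2 - 132 S$
$-31333 - c{\left(-51,131 \right)} = -31333 - \left(-2 - 17292\right) = -31333 - -17294 = -31333 + 17294 = -14039$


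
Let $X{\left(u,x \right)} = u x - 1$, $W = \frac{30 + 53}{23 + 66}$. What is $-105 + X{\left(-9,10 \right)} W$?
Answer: $- \frac{16898}{89} \approx -189.87$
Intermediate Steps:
$W = \frac{83}{89} \approx 0.93258$
$X{\left(u,x \right)} = -1 + u x$
$-105 + X{\left(-9,10 \right)} W = -105 + \left(-1 - 90\right) \frac{83}{89} = -105 - \frac{7553}{89} = - \frac{16898}{89}$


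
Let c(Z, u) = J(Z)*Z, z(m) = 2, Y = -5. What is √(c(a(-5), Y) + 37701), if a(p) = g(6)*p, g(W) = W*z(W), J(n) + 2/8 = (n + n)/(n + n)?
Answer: 6*√1046 ≈ 194.05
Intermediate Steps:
J(n) = ¾ (J(n) = -¼ + (n + n)/(n + n) = -¼ + (2*n)/((2*n)) = -¼ + (2*n)*(1/(2*n)) = -¼ + 1 = ¾)
g(W) = 2*W (g(W) = W*2 = 2*W)
a(p) = 12*p (a(p) = (2*6)*p = 12*p)
c(Z, u) = 3*Z/4
√(c(a(-5), Y) + 37701) = √(3*(12*(-5))/4 + 37701) = √((¾)*(-60) + 37701) = √(-45 + 37701) = √37656 = 6*√1046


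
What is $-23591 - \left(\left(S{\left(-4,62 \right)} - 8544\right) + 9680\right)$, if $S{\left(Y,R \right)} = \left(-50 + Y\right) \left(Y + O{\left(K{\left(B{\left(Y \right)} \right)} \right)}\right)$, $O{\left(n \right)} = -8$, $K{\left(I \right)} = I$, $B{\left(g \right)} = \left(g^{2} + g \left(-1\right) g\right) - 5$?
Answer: $-25375$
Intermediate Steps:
$B{\left(g \right)} = -5$ ($B{\left(g \right)} = \left(g^{2} + - g g\right) - 5 = \left(g^{2} - g^{2}\right) - 5 = 0 - 5 = -5$)
$S{\left(Y,R \right)} = \left(-50 + Y\right) \left(-8 + Y\right)$ ($S{\left(Y,R \right)} = \left(-50 + Y\right) \left(Y - 8\right) = \left(-50 + Y\right) \left(-8 + Y\right)$)
$-23591 - \left(\left(S{\left(-4,62 \right)} - 8544\right) + 9680\right) = -23591 - \left(\left(\left(400 + \left(-4\right)^{2} - -232\right) - 8544\right) + 9680\right) = -23591 - \left(\left(\left(400 + 16 + 232\right) - 8544\right) + 9680\right) = -23591 - \left(\left(648 - 8544\right) + 9680\right) = -23591 - \left(-7896 + 9680\right) = -23591 - 1784 = -25375$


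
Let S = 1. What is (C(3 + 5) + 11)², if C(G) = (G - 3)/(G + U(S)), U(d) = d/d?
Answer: 10816/81 ≈ 133.53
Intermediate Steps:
U(d) = 1
C(G) = (-3 + G)/(1 + G) (C(G) = (G - 3)/(G + 1) = (-3 + G)/(1 + G))
(C(3 + 5) + 11)² = ((-3 + (3 + 5))/(1 + (3 + 5)) + 11)² = ((-3 + 8)/(1 + 8) + 11)² = (5/9 + 11)² = (104/9)² = 10816/81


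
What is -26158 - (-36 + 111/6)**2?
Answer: -105857/4 ≈ -26464.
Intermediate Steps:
-26158 - (-36 + 111/6)**2 = -26158 - (-36 + 111*(1/6))**2 = -26158 - (-36 + 37/2)**2 = -26158 - (-35/2)**2 = -26158 - 1*1225/4 = -26158 - 1225/4 = -105857/4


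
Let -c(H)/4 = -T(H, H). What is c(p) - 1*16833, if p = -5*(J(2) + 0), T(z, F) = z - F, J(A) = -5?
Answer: -16833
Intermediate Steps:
p = 25 (p = -5*(-5 + 0) = -5*(-5) = 25)
c(H) = 0 (c(H) = -(-4)*(H - H) = -(-4)*0 = -4*0 = 0)
c(p) - 1*16833 = 0 - 1*16833 = 0 - 16833 = -16833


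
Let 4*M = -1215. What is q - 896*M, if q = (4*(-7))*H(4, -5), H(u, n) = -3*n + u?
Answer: 271628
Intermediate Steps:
M = -1215/4 (M = (¼)*(-1215) = -1215/4 ≈ -303.75)
H(u, n) = u - 3*n
q = -532 (q = (4*(-7))*(4 - 3*(-5)) = -28*(4 + 15) = -28*19 = -532)
q - 896*M = -532 - 896*(-1215/4) = -532 + 272160 = 271628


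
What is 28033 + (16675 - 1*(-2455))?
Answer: 47163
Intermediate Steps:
28033 + (16675 - 1*(-2455)) = 28033 + (16675 + 2455) = 28033 + 19130 = 47163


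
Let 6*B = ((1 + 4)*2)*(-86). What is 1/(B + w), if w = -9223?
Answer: -3/28099 ≈ -0.00010677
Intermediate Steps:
B = -430/3 (B = (((1 + 4)*2)*(-86))/6 = ((5*2)*(-86))/6 = (10*(-86))/6 = (1/6)*(-860) = -430/3 ≈ -143.33)
1/(B + w) = 1/(-430/3 - 9223) = 1/(-28099/3) = -3/28099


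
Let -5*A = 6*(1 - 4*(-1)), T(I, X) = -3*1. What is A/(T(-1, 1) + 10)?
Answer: -6/7 ≈ -0.85714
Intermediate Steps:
T(I, X) = -3
A = -6 (A = -6*(1 - 4*(-1))/5 = -6*(1 + 4)/5 = -6*5/5 = -⅕*30 = -6)
A/(T(-1, 1) + 10) = -6/(-3 + 10) = -6/7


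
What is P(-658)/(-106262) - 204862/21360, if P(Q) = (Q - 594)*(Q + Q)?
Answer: -14240616341/567439080 ≈ -25.096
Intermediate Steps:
P(Q) = 2*Q*(-594 + Q) (P(Q) = (-594 + Q)*(2*Q) = 2*Q*(-594 + Q))
P(-658)/(-106262) - 204862/21360 = (2*(-658)*(-594 - 658))/(-106262) - 204862/21360 = (2*(-658)*(-1252))*(-1/106262) - 204862*1/21360 = 1647632*(-1/106262) - 102431/10680 = -823816/53131 - 102431/10680 = -14240616341/567439080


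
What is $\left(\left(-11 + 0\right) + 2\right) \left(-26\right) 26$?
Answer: $6084$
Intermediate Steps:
$\left(\left(-11 + 0\right) + 2\right) \left(-26\right) 26 = \left(-11 + 2\right) \left(-26\right) 26 = \left(-9\right) \left(-26\right) 26 = 234 \cdot 26 = 6084$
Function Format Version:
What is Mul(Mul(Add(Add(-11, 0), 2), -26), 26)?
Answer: 6084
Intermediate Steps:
Mul(Mul(Add(Add(-11, 0), 2), -26), 26) = Mul(Mul(Add(-11, 2), -26), 26) = Mul(Mul(-9, -26), 26) = Mul(234, 26) = 6084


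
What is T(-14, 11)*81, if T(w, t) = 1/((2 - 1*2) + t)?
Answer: 81/11 ≈ 7.3636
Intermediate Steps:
T(w, t) = 1/t (T(w, t) = 1/((2 - 2) + t) = 1/(0 + t) = 1/t)
T(-14, 11)*81 = 81/11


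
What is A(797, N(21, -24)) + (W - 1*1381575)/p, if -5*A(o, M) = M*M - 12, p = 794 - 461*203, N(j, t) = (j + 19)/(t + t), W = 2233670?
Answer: -115611977/16702020 ≈ -6.9220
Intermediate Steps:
N(j, t) = (19 + j)/(2*t) (N(j, t) = (19 + j)/((2*t)) = (19 + j)*(1/(2*t)) = (19 + j)/(2*t))
p = -92789 (p = 794 - 93583 = -92789)
A(o, M) = 12/5 - M²/5 (A(o, M) = -(M*M - 12)/5 = -(M² - 12)/5 = -(-12 + M²)/5 = 12/5 - M²/5)
A(797, N(21, -24)) + (W - 1*1381575)/p = (12/5 - (19 + 21)²/2304/5) + (2233670 - 1*1381575)/(-92789) = (12/5 - ((½)*(-1/24)*40)²/5) + (2233670 - 1381575)*(-1/92789) = (12/5 - (-⅚)²/5) + 852095*(-1/92789) = (12/5 - ⅕*25/36) - 852095/92789 = (12/5 - 5/36) - 852095/92789 = 407/180 - 852095/92789 = -115611977/16702020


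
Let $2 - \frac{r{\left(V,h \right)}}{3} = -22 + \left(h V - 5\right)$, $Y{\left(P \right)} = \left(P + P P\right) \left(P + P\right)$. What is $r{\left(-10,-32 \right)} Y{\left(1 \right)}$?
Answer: $-3492$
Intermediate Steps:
$Y{\left(P \right)} = 2 P \left(P + P^{2}\right)$ ($Y{\left(P \right)} = \left(P + P^{2}\right) 2 P = 2 P \left(P + P^{2}\right)$)
$r{\left(V,h \right)} = 87 - 3 V h$ ($r{\left(V,h \right)} = 6 - 3 \left(-22 + \left(h V - 5\right)\right) = 6 - 3 \left(-22 + \left(V h - 5\right)\right) = 6 - 3 \left(-22 + \left(-5 + V h\right)\right) = 6 - 3 \left(-27 + V h\right) = 6 - \left(-81 + 3 V h\right) = 87 - 3 V h$)
$r{\left(-10,-32 \right)} Y{\left(1 \right)} = \left(87 - \left(-30\right) \left(-32\right)\right) 2 \cdot 1^{2} \left(1 + 1\right) = \left(87 - 960\right) 2 \cdot 1 \cdot 2 = \left(-873\right) 4 = -3492$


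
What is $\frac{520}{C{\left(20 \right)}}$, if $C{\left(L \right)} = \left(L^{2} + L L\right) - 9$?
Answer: $\frac{520}{791} \approx 0.6574$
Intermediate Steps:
$C{\left(L \right)} = -9 + 2 L^{2}$ ($C{\left(L \right)} = \left(L^{2} + L^{2}\right) - 9 = 2 L^{2} - 9 = -9 + 2 L^{2}$)
$\frac{520}{C{\left(20 \right)}} = \frac{520}{-9 + 2 \cdot 20^{2}} = \frac{520}{-9 + 2 \cdot 400} = \frac{520}{-9 + 800} = \frac{520}{791}$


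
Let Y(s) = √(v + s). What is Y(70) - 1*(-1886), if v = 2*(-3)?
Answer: 1894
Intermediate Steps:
v = -6
Y(s) = √(-6 + s)
Y(70) - 1*(-1886) = √(-6 + 70) - 1*(-1886) = √64 + 1886 = 8 + 1886 = 1894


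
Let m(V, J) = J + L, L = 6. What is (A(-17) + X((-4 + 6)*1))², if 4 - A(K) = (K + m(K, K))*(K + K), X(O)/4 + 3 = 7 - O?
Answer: 883600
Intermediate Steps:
X(O) = 16 - 4*O (X(O) = -12 + 4*(7 - O) = -12 + (28 - 4*O) = 16 - 4*O)
m(V, J) = 6 + J (m(V, J) = J + 6 = 6 + J)
A(K) = 4 - 2*K*(6 + 2*K) (A(K) = 4 - (K + (6 + K))*(K + K) = 4 - (6 + 2*K)*2*K = 4 - 2*K*(6 + 2*K))
(A(-17) + X((-4 + 6)*1))² = ((4 - 12*(-17) - 4*(-17)²) + (16 - 4*(-4 + 6)))² = ((4 + 204 - 4*289) + (16 - 8))² = ((4 + 204 - 1156) + (16 - 4*2))² = (-948 + (16 - 8))² = (-948 + 8)² = (-940)² = 883600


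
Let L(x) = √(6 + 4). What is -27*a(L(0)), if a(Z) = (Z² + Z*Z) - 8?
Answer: -324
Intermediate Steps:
L(x) = √10
a(Z) = -8 + 2*Z² (a(Z) = (Z² + Z²) - 8 = 2*Z² - 8 = -8 + 2*Z²)
-27*a(L(0)) = -27*(-8 + 2*(√10)²) = -27*(-8 + 2*10) = -27*(-8 + 20) = -27*12 = -324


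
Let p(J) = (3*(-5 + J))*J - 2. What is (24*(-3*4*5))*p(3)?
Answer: 28800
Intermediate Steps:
p(J) = -2 + J*(-15 + 3*J) (p(J) = (-15 + 3*J)*J - 2 = J*(-15 + 3*J) - 2 = -2 + J*(-15 + 3*J))
(24*(-3*4*5))*p(3) = (24*(-3*4*5))*(-2 - 15*3 + 3*3²) = (24*(-12*5))*(-2 - 45 + 3*9) = (24*(-60))*(-2 - 45 + 27) = -1440*(-20) = 28800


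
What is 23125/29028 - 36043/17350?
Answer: -322518727/251817900 ≈ -1.2808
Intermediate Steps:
23125/29028 - 36043/17350 = -322518727/251817900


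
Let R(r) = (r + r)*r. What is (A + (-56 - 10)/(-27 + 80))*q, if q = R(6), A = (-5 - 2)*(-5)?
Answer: 128808/53 ≈ 2430.3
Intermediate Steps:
A = 35 (A = -7*(-5) = 35)
R(r) = 2*r² (R(r) = (2*r)*r = 2*r²)
q = 72 (q = 2*6² = 2*36 = 72)
(A + (-56 - 10)/(-27 + 80))*q = (35 + (-56 - 10)/(-27 + 80))*72 = (35 - 66/53)*72 = (1789/53)*72 = 128808/53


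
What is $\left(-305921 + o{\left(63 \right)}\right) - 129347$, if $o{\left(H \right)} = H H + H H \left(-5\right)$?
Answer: $-451144$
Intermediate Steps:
$o{\left(H \right)} = - 4 H^{2}$ ($o{\left(H \right)} = H^{2} + H^{2} \left(-5\right) = H^{2} - 5 H^{2} = - 4 H^{2}$)
$\left(-305921 + o{\left(63 \right)}\right) - 129347 = \left(-305921 - 4 \cdot 63^{2}\right) - 129347 = \left(-305921 - 15876\right) - 129347 = -321797 - 129347 = -451144$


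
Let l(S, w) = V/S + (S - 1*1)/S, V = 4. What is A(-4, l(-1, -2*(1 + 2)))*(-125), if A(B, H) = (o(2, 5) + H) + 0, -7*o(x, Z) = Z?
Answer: 2375/7 ≈ 339.29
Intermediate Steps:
o(x, Z) = -Z/7
l(S, w) = 4/S + (-1 + S)/S (l(S, w) = 4/S + (S - 1*1)/S = 4/S + (S - 1)/S = 4/S + (-1 + S)/S)
A(B, H) = -5/7 + H (A(B, H) = (-1/7*5 + H) + 0 = (-5/7 + H) + 0 = -5/7 + H)
A(-4, l(-1, -2*(1 + 2)))*(-125) = (-5/7 + (3 - 1)/(-1))*(-125) = (-5/7 - 1*2)*(-125) = (-5/7 - 2)*(-125) = -19/7*(-125) = 2375/7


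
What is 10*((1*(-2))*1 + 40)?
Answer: 380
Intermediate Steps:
10*((1*(-2))*1 + 40) = 10*(-2*1 + 40) = 10*(-2 + 40) = 10*38 = 380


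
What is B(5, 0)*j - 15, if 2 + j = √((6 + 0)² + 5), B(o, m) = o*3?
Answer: -45 + 15*√41 ≈ 51.047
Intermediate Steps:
B(o, m) = 3*o
j = -2 + √41 (j = -2 + √((6 + 0)² + 5) = -2 + √(6² + 5) = -2 + √(36 + 5) = -2 + √41 ≈ 4.4031)
B(5, 0)*j - 15 = (3*5)*(-2 + √41) - 15 = 15*(-2 + √41) - 15 = (-30 + 15*√41) - 15 = -45 + 15*√41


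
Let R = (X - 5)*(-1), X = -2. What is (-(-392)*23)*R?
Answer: 63112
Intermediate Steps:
R = 7 (R = (-2 - 5)*(-1) = -7*(-1) = 7)
(-(-392)*23)*R = -(-392)*23*7 = -98*(-92)*7 = 9016*7 = 63112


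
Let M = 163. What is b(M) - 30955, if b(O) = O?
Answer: -30792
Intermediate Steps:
b(M) - 30955 = 163 - 30955 = -30792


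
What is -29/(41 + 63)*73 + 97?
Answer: 7971/104 ≈ 76.644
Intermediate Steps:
-29/(41 + 63)*73 + 97 = -29/104*73 + 97 = -2117/104 + 97 = 7971/104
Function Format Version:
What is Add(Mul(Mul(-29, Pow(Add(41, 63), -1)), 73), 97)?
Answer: Rational(7971, 104) ≈ 76.644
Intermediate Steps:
Add(Mul(Mul(-29, Pow(Add(41, 63), -1)), 73), 97) = Add(Mul(Mul(-29, Pow(104, -1)), 73), 97) = Add(Mul(Mul(-29, Rational(1, 104)), 73), 97) = Add(Mul(Rational(-29, 104), 73), 97) = Add(Rational(-2117, 104), 97) = Rational(7971, 104)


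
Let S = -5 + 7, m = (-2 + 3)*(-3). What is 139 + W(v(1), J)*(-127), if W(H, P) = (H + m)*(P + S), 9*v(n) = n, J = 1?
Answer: 3719/3 ≈ 1239.7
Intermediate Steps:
m = -3 (m = 1*(-3) = -3)
S = 2
v(n) = n/9
W(H, P) = (-3 + H)*(2 + P) (W(H, P) = (H - 3)*(P + 2) = (-3 + H)*(2 + P))
139 + W(v(1), J)*(-127) = 139 + (-6 - 3*1 + 2*((⅑)*1) + ((⅑)*1)*1)*(-127) = 139 + (-6 - 3 + 2*(⅑) + (⅑)*1)*(-127) = 139 + (-6 - 3 + 2/9 + ⅑)*(-127) = 139 - 26/3*(-127) = 139 + 3302/3 = 3719/3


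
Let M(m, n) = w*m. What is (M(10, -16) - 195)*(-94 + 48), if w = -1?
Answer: 9430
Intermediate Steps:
M(m, n) = -m
(M(10, -16) - 195)*(-94 + 48) = (-1*10 - 195)*(-94 + 48) = (-10 - 195)*(-46) = -205*(-46) = 9430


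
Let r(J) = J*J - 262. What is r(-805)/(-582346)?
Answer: -647763/582346 ≈ -1.1123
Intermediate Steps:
r(J) = -262 + J² (r(J) = J² - 262 = -262 + J²)
r(-805)/(-582346) = (-262 + (-805)²)/(-582346) = (-262 + 648025)*(-1/582346) = 647763*(-1/582346) = -647763/582346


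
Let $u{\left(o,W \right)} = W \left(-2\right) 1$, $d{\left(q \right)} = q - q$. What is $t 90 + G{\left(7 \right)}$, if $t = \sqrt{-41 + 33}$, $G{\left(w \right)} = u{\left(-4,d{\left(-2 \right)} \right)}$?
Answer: $180 i \sqrt{2} \approx 254.56 i$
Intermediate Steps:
$d{\left(q \right)} = 0$
$u{\left(o,W \right)} = - 2 W$ ($u{\left(o,W \right)} = - 2 W 1 = - 2 W$)
$G{\left(w \right)} = 0$ ($G{\left(w \right)} = \left(-2\right) 0 = 0$)
$t = 2 i \sqrt{2}$ ($t = \sqrt{-8} = 2 i \sqrt{2} \approx 2.8284 i$)
$t 90 + G{\left(7 \right)} = 2 i \sqrt{2} \cdot 90 + 0 = 180 i \sqrt{2} + 0 = 180 i \sqrt{2}$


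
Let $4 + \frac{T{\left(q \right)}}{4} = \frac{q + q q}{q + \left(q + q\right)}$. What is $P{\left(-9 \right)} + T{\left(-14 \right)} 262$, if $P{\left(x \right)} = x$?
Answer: $- \frac{26227}{3} \approx -8742.3$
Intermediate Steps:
$T{\left(q \right)} = -16 + \frac{4 \left(q + q^{2}\right)}{3 q}$ ($T{\left(q \right)} = -16 + 4 \frac{q + q q}{q + \left(q + q\right)} = -16 + 4 \frac{q + q^{2}}{q + 2 q} = -16 + 4 \frac{q + q^{2}}{3 q} = -16 + \frac{4 \left(q + q^{2}\right)}{3 q}$)
$P{\left(-9 \right)} + T{\left(-14 \right)} 262 = -9 + \left(- \frac{44}{3} + \frac{4}{3} \left(-14\right)\right) 262 = -9 + \left(- \frac{44}{3} - \frac{56}{3}\right) 262 = -9 - \frac{26200}{3} = - \frac{26227}{3}$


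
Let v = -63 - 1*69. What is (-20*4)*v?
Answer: 10560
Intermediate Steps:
v = -132 (v = -63 - 69 = -132)
(-20*4)*v = -20*4*(-132) = -80*(-132) = 10560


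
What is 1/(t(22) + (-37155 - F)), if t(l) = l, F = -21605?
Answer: -1/15528 ≈ -6.4400e-5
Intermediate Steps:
1/(t(22) + (-37155 - F)) = 1/(22 + (-37155 - 1*(-21605))) = 1/(22 + (-37155 + 21605)) = 1/(22 - 15550) = 1/(-15528) = -1/15528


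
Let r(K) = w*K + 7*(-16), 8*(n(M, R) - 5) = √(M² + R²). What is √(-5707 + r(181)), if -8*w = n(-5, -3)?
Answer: √(-379656 - 181*√34)/8 ≈ 77.127*I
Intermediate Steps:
n(M, R) = 5 + √(M² + R²)/8
w = -5/8 - √34/64 (w = -(5 + √((-5)² + (-3)²)/8)/8 = -(5 + √(25 + 9)/8)/8 = -(5 + √34/8)/8 = -5/8 - √34/64 ≈ -0.71611)
r(K) = -112 + K*(-5/8 - √34/64) (r(K) = (-5/8 - √34/64)*K + 7*(-16) = K*(-5/8 - √34/64) - 112 = -112 + K*(-5/8 - √34/64))
√(-5707 + r(181)) = √(-5707 + (-112 - 1/64*181*(40 + √34))) = √(-5707 + (-112 + (-905/8 - 181*√34/64))) = √(-5707 + (-1801/8 - 181*√34/64)) = √(-47457/8 - 181*√34/64)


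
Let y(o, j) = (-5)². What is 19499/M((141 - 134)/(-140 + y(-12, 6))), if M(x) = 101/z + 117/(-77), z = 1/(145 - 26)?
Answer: 1501423/925346 ≈ 1.6226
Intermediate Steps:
z = 1/119 ≈ 0.0084034
y(o, j) = 25
M(x) = 925346/77 (M(x) = 101/(1/119) + 117/(-77) = 101*119 + 117*(-1/77) = 12019 - 117/77 = 925346/77)
19499/M((141 - 134)/(-140 + y(-12, 6))) = 19499/(925346/77) = 19499*(77/925346) = 1501423/925346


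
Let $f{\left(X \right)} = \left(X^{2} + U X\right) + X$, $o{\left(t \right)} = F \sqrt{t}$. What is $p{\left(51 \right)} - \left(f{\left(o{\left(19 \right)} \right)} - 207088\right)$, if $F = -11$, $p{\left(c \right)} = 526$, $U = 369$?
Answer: $205315 + 4070 \sqrt{19} \approx 2.2306 \cdot 10^{5}$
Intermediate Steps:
$o{\left(t \right)} = - 11 \sqrt{t}$
$f{\left(X \right)} = X^{2} + 370 X$ ($f{\left(X \right)} = \left(X^{2} + 369 X\right) + X = X^{2} + 370 X$)
$p{\left(51 \right)} - \left(f{\left(o{\left(19 \right)} \right)} - 207088\right) = 526 - \left(- 11 \sqrt{19} \left(370 - 11 \sqrt{19}\right) - 207088\right) = 526 - \left(-207088 - 11 \sqrt{19} \left(370 - 11 \sqrt{19}\right)\right) = 526 + \left(207088 + 11 \sqrt{19} \left(370 - 11 \sqrt{19}\right)\right) = 207614 + 11 \sqrt{19} \left(370 - 11 \sqrt{19}\right)$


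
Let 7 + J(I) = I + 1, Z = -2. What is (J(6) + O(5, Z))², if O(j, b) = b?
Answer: 4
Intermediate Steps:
J(I) = -6 + I (J(I) = -7 + (I + 1) = -7 + (1 + I) = -6 + I)
(J(6) + O(5, Z))² = ((-6 + 6) - 2)² = (0 - 2)² = (-2)² = 4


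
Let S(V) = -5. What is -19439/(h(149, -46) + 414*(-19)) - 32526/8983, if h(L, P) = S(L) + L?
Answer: -5888095/5335902 ≈ -1.1035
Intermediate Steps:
h(L, P) = -5 + L
-19439/(h(149, -46) + 414*(-19)) - 32526/8983 = -19439/((-5 + 149) + 414*(-19)) - 32526/8983 = -19439/(144 - 7866) - 32526*1/8983 = -19439/(-7722) - 2502/691 = -19439*(-1/7722) - 2502/691 = 19439/7722 - 2502/691 = -5888095/5335902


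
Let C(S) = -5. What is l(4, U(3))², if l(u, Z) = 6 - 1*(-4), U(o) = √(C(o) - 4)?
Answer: 100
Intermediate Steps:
U(o) = 3*I (U(o) = √(-5 - 4) = √(-9) = 3*I)
l(u, Z) = 10 (l(u, Z) = 6 + 4 = 10)
l(4, U(3))² = 10² = 100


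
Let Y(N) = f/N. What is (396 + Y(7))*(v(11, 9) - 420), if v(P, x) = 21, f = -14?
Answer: -157206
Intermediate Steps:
Y(N) = -14/N
(396 + Y(7))*(v(11, 9) - 420) = (396 - 14/7)*(21 - 420) = (396 - 14*⅐)*(-399) = (396 - 2)*(-399) = 394*(-399) = -157206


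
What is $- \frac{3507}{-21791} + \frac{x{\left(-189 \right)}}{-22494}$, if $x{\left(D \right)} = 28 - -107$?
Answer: $\frac{3616413}{23341274} \approx 0.15494$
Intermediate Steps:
$x{\left(D \right)} = 135$ ($x{\left(D \right)} = 28 + 107 = 135$)
$- \frac{3507}{-21791} + \frac{x{\left(-189 \right)}}{-22494} = - \frac{3507}{-21791} + \frac{135}{-22494} = \left(-3507\right) \left(- \frac{1}{21791}\right) + 135 \left(- \frac{1}{22494}\right) = \frac{501}{3113} - \frac{45}{7498} = \frac{3616413}{23341274}$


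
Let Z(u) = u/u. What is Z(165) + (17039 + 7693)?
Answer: 24733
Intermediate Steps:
Z(u) = 1
Z(165) + (17039 + 7693) = 1 + (17039 + 7693) = 1 + 24732 = 24733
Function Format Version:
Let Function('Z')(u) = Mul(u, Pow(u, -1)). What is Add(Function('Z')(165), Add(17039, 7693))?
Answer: 24733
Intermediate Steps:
Function('Z')(u) = 1
Add(Function('Z')(165), Add(17039, 7693)) = Add(1, Add(17039, 7693)) = Add(1, 24732) = 24733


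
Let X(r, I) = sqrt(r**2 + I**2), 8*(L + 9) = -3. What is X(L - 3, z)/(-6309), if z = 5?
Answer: -sqrt(11401)/50472 ≈ -0.0021155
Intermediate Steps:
L = -75/8 (L = -9 + (1/8)*(-3) = -9 - 3/8 = -75/8 ≈ -9.3750)
X(r, I) = sqrt(I**2 + r**2)
X(L - 3, z)/(-6309) = sqrt(5**2 + (-75/8 - 3)**2)/(-6309) = -sqrt(25 + (-99/8)**2)/6309 = -sqrt(25 + 9801/64)/6309 = -sqrt(11401)/50472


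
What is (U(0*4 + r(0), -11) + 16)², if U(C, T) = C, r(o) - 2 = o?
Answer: 324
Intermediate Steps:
r(o) = 2 + o
(U(0*4 + r(0), -11) + 16)² = ((0*4 + (2 + 0)) + 16)² = ((0 + 2) + 16)² = (2 + 16)² = 18² = 324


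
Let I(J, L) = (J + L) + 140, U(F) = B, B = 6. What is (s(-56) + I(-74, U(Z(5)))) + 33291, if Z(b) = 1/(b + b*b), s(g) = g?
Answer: 33307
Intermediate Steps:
Z(b) = 1/(b + b**2)
U(F) = 6
I(J, L) = 140 + J + L
(s(-56) + I(-74, U(Z(5)))) + 33291 = (-56 + (140 - 74 + 6)) + 33291 = (-56 + 72) + 33291 = 16 + 33291 = 33307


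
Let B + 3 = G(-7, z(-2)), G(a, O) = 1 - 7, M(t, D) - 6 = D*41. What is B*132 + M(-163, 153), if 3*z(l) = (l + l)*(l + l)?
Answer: 5091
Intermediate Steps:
z(l) = 4*l²/3 (z(l) = ((l + l)*(l + l))/3 = ((2*l)*(2*l))/3 = (4*l²)/3 = 4*l²/3)
M(t, D) = 6 + 41*D (M(t, D) = 6 + D*41 = 6 + 41*D)
G(a, O) = -6
B = -9 (B = -3 - 6 = -9)
B*132 + M(-163, 153) = -9*132 + (6 + 41*153) = -1188 + (6 + 6273) = -1188 + 6279 = 5091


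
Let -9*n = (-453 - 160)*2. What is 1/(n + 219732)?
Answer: 9/1978814 ≈ 4.5482e-6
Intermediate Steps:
n = 1226/9 (n = -(-453 - 160)*2/9 = -(-613)*2/9 = -⅑*(-1226) = 1226/9 ≈ 136.22)
1/(n + 219732) = 1/(1226/9 + 219732) = 1/(1978814/9) = 9/1978814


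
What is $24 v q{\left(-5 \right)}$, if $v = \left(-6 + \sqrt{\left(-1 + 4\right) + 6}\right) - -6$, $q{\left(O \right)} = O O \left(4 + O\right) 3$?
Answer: $-5400$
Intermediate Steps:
$q{\left(O \right)} = O^{2} \left(12 + 3 O\right)$
$v = 3$ ($v = \left(-6 + \sqrt{3 + 6}\right) + 6 = \left(-6 + \sqrt{9}\right) + 6 = \left(-6 + 3\right) + 6 = -3 + 6 = 3$)
$24 v q{\left(-5 \right)} = 24 \cdot 3 \cdot 3 \left(-5\right)^{2} \left(4 - 5\right) = 72 \cdot 3 \cdot 25 \left(-1\right) = 72 \left(-75\right) = -5400$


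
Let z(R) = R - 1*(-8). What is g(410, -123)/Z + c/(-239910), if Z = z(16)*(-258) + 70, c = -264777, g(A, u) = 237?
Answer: 130342177/122394085 ≈ 1.0649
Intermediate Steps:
z(R) = 8 + R (z(R) = R + 8 = 8 + R)
Z = -6122 (Z = (8 + 16)*(-258) + 70 = 24*(-258) + 70 = -6192 + 70 = -6122)
g(410, -123)/Z + c/(-239910) = 237/(-6122) - 264777/(-239910) = 237*(-1/6122) - 264777*(-1/239910) = -237/6122 + 88259/79970 = 130342177/122394085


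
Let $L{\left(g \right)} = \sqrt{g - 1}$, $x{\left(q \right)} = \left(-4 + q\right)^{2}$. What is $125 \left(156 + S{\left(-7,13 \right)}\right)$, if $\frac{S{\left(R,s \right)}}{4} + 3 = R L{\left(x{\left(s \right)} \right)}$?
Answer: $18000 - 14000 \sqrt{5} \approx -13305.0$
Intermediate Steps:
$L{\left(g \right)} = \sqrt{-1 + g}$
$S{\left(R,s \right)} = -12 + 4 R \sqrt{-1 + \left(-4 + s\right)^{2}}$
$125 \left(156 + S{\left(-7,13 \right)}\right) = 125 \left(156 + \left(-12 + 4 \left(-7\right) \sqrt{-1 + \left(-4 + 13\right)^{2}}\right)\right) = 125 \left(156 + \left(-12 + 4 \left(-7\right) \sqrt{-1 + 9^{2}}\right)\right) = 125 \left(156 + \left(-12 + 4 \left(-7\right) \sqrt{-1 + 81}\right)\right) = 125 \left(156 + \left(-12 + 4 \left(-7\right) \sqrt{80}\right)\right) = 125 \left(156 + \left(-12 + 4 \left(-7\right) 4 \sqrt{5}\right)\right) = 125 \left(156 - \left(12 + 112 \sqrt{5}\right)\right) = 125 \left(144 - 112 \sqrt{5}\right) = 18000 - 14000 \sqrt{5}$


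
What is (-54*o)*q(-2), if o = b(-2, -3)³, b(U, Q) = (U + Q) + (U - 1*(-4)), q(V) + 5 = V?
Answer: -10206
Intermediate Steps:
q(V) = -5 + V
b(U, Q) = 4 + Q + 2*U (b(U, Q) = (Q + U) + (U + 4) = (Q + U) + (4 + U) = 4 + Q + 2*U)
o = -27 (o = (4 - 3 + 2*(-2))³ = (4 - 3 - 4)³ = (-3)³ = -27)
(-54*o)*q(-2) = (-54*(-27))*(-5 - 2) = 1458*(-7) = -10206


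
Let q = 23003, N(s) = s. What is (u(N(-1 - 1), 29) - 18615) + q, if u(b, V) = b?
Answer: 4386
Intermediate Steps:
(u(N(-1 - 1), 29) - 18615) + q = ((-1 - 1) - 18615) + 23003 = (-2 - 18615) + 23003 = -18617 + 23003 = 4386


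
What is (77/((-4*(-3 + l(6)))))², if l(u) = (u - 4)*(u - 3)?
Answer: 5929/144 ≈ 41.174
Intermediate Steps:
l(u) = (-4 + u)*(-3 + u)
(77/((-4*(-3 + l(6)))))² = (77/((-4*(-3 + (12 + 6² - 7*6)))))² = (77/((-4*(-3 + (12 + 36 - 42)))))² = (77/((-4*(-3 + 6))))² = (77/((-4*3)))² = (77/(-12))² = (77*(-1/12))² = (-77/12)² = 5929/144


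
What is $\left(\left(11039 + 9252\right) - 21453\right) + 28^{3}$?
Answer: $20790$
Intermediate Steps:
$\left(\left(11039 + 9252\right) - 21453\right) + 28^{3} = \left(20291 - 21453\right) + 21952 = -1162 + 21952 = 20790$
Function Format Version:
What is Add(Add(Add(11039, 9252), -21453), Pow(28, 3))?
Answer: 20790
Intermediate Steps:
Add(Add(Add(11039, 9252), -21453), Pow(28, 3)) = Add(Add(20291, -21453), 21952) = Add(-1162, 21952) = 20790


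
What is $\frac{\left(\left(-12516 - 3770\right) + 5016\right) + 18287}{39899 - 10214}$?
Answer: $\frac{2339}{9895} \approx 0.23638$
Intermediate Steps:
$\frac{\left(\left(-12516 - 3770\right) + 5016\right) + 18287}{39899 - 10214} = \frac{\left(-16286 + 5016\right) + 18287}{29685} = \left(-11270 + 18287\right) \frac{1}{29685} = 7017 \cdot \frac{1}{29685} = \frac{2339}{9895}$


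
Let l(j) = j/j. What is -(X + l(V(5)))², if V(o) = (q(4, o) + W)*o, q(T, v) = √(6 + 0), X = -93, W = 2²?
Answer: -8464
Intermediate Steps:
W = 4
q(T, v) = √6
V(o) = o*(4 + √6) (V(o) = (√6 + 4)*o = (4 + √6)*o = o*(4 + √6))
l(j) = 1
-(X + l(V(5)))² = -(-93 + 1)² = -1*(-92)² = -1*8464 = -8464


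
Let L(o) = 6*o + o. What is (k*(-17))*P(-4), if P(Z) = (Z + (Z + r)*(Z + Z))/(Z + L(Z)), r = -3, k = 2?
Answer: 221/4 ≈ 55.250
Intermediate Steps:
L(o) = 7*o
P(Z) = (Z + 2*Z*(-3 + Z))/(8*Z) (P(Z) = (Z + (Z - 3)*(Z + Z))/(Z + 7*Z) = (Z + (-3 + Z)*(2*Z))/((8*Z)) = (Z + 2*Z*(-3 + Z))*(1/(8*Z)) = (Z + 2*Z*(-3 + Z))/(8*Z))
(k*(-17))*P(-4) = (2*(-17))*(-5/8 + (¼)*(-4)) = -34*(-5/8 - 1) = -34*(-13/8) = 221/4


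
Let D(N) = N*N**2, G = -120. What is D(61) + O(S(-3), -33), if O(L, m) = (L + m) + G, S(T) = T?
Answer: 226825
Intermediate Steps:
O(L, m) = -120 + L + m (O(L, m) = (L + m) - 120 = -120 + L + m)
D(N) = N**3
D(61) + O(S(-3), -33) = 61**3 + (-120 - 3 - 33) = 226981 - 156 = 226825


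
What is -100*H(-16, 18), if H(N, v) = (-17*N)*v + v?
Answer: -491400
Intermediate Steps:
H(N, v) = v - 17*N*v (H(N, v) = -17*N*v + v = v - 17*N*v)
-100*H(-16, 18) = -1800*(1 - 17*(-16)) = -1800*(1 + 272) = -1800*273 = -100*4914 = -491400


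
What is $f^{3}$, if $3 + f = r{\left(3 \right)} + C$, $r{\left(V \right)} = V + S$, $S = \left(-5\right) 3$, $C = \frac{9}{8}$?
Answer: $- \frac{1367631}{512} \approx -2671.2$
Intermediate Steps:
$C = \frac{9}{8}$ ($C = 9 \cdot \frac{1}{8} = \frac{9}{8} \approx 1.125$)
$S = -15$
$r{\left(V \right)} = -15 + V$ ($r{\left(V \right)} = V - 15 = -15 + V$)
$f = - \frac{111}{8}$ ($f = -3 + \left(\left(-15 + 3\right) + \frac{9}{8}\right) = -3 + \left(-12 + \frac{9}{8}\right) = -3 - \frac{87}{8} = - \frac{111}{8} \approx -13.875$)
$f^{3} = \left(- \frac{111}{8}\right)^{3} = - \frac{1367631}{512}$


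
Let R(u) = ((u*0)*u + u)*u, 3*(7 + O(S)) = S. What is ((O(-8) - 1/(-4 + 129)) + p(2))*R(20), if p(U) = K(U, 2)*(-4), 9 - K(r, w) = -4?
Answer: -370048/15 ≈ -24670.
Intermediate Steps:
K(r, w) = 13 (K(r, w) = 9 - 1*(-4) = 9 + 4 = 13)
O(S) = -7 + S/3
R(u) = u**2 (R(u) = (0*u + u)*u = (0 + u)*u = u*u = u**2)
p(U) = -52 (p(U) = 13*(-4) = -52)
((O(-8) - 1/(-4 + 129)) + p(2))*R(20) = (((-7 + (1/3)*(-8)) - 1/(-4 + 129)) - 52)*20**2 = (((-7 - 8/3) - 1/125) - 52)*400 = ((-29/3 - 1*1/125) - 52)*400 = ((-29/3 - 1/125) - 52)*400 = (-3628/375 - 52)*400 = -23128/375*400 = -370048/15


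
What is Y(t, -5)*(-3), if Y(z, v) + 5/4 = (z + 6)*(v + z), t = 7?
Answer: -297/4 ≈ -74.250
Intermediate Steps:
Y(z, v) = -5/4 + (6 + z)*(v + z) (Y(z, v) = -5/4 + (z + 6)*(v + z) = -5/4 + (6 + z)*(v + z))
Y(t, -5)*(-3) = (-5/4 + 7**2 + 6*(-5) + 6*7 - 5*7)*(-3) = (-5/4 + 49 - 30 + 42 - 35)*(-3) = (99/4)*(-3) = -297/4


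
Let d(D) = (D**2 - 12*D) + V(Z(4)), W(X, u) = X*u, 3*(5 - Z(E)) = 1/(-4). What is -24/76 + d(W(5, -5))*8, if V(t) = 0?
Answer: 140594/19 ≈ 7399.7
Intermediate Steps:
Z(E) = 61/12 (Z(E) = 5 - 1/3/(-4) = 5 - 1/3*(-1/4) = 5 + 1/12 = 61/12)
d(D) = D**2 - 12*D (d(D) = (D**2 - 12*D) + 0 = D**2 - 12*D)
-24/76 + d(W(5, -5))*8 = -24/76 + ((5*(-5))*(-12 + 5*(-5)))*8 = -24*1/76 - 25*(-12 - 25)*8 = -6/19 - 25*(-37)*8 = -6/19 + 925*8 = -6/19 + 7400 = 140594/19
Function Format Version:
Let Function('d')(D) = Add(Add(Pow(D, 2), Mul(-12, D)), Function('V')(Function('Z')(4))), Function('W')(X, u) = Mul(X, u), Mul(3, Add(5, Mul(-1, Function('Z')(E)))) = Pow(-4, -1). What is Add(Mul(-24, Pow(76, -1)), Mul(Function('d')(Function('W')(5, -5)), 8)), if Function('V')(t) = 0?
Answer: Rational(140594, 19) ≈ 7399.7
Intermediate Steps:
Function('Z')(E) = Rational(61, 12) (Function('Z')(E) = Add(5, Mul(Rational(-1, 3), Pow(-4, -1))) = Add(5, Mul(Rational(-1, 3), Rational(-1, 4))) = Add(5, Rational(1, 12)) = Rational(61, 12))
Function('d')(D) = Add(Pow(D, 2), Mul(-12, D)) (Function('d')(D) = Add(Add(Pow(D, 2), Mul(-12, D)), 0) = Add(Pow(D, 2), Mul(-12, D)))
Add(Mul(-24, Pow(76, -1)), Mul(Function('d')(Function('W')(5, -5)), 8)) = Add(Mul(-24, Pow(76, -1)), Mul(Mul(Mul(5, -5), Add(-12, Mul(5, -5))), 8)) = Add(Mul(-24, Rational(1, 76)), Mul(Mul(-25, Add(-12, -25)), 8)) = Add(Rational(-6, 19), Mul(Mul(-25, -37), 8)) = Add(Rational(-6, 19), Mul(925, 8)) = Add(Rational(-6, 19), 7400) = Rational(140594, 19)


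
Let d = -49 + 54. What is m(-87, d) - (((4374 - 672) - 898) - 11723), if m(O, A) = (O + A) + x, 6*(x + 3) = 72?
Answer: 8846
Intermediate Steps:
x = 9 (x = -3 + (1/6)*72 = -3 + 12 = 9)
d = 5
m(O, A) = 9 + A + O (m(O, A) = (O + A) + 9 = (A + O) + 9 = 9 + A + O)
m(-87, d) - (((4374 - 672) - 898) - 11723) = (9 + 5 - 87) - (((4374 - 672) - 898) - 11723) = -73 - ((3702 - 898) - 11723) = -73 - (2804 - 11723) = -73 - 1*(-8919) = -73 + 8919 = 8846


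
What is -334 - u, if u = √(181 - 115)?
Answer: -334 - √66 ≈ -342.12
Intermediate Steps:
u = √66 ≈ 8.1240
-334 - u = -334 - √66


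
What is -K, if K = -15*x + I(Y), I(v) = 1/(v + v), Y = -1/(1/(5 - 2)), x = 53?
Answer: 4771/6 ≈ 795.17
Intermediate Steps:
Y = -3 (Y = -1/(1/3) = -1/⅓ = -1*3 = -3)
I(v) = 1/(2*v)
K = -4771/6 (K = -15*53 + (½)/(-3) = -795 + (½)*(-⅓) = -795 - ⅙ = -4771/6 ≈ -795.17)
-K = -1*(-4771/6) = 4771/6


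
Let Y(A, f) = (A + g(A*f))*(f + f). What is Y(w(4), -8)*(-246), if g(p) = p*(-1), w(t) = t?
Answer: 141696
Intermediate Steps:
g(p) = -p
Y(A, f) = 2*f*(A - A*f) (Y(A, f) = (A - A*f)*(f + f) = (A - A*f)*(2*f) = 2*f*(A - A*f))
Y(w(4), -8)*(-246) = (2*4*(-8)*(1 - 1*(-8)))*(-246) = (2*4*(-8)*(1 + 8))*(-246) = (2*4*(-8)*9)*(-246) = -576*(-246) = 141696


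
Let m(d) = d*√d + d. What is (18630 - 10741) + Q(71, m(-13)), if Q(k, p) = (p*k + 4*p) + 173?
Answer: 7087 - 975*I*√13 ≈ 7087.0 - 3515.4*I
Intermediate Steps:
m(d) = d + d^(3/2) (m(d) = d^(3/2) + d = d + d^(3/2))
Q(k, p) = 173 + 4*p + k*p (Q(k, p) = (k*p + 4*p) + 173 = (4*p + k*p) + 173 = 173 + 4*p + k*p)
(18630 - 10741) + Q(71, m(-13)) = (18630 - 10741) + (173 + 4*(-13 + (-13)^(3/2)) + 71*(-13 + (-13)^(3/2))) = 7889 + (173 + 4*(-13 - 13*I*√13) + 71*(-13 - 13*I*√13)) = 7889 + (173 + (-52 - 52*I*√13) + (-923 - 923*I*√13)) = 7889 + (-802 - 975*I*√13) = 7087 - 975*I*√13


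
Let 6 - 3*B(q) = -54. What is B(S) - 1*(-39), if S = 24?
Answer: 59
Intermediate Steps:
B(q) = 20 (B(q) = 2 - ⅓*(-54) = 2 + 18 = 20)
B(S) - 1*(-39) = 20 - 1*(-39) = 20 + 39 = 59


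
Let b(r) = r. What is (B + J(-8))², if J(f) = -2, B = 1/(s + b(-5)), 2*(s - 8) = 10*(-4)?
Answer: 1225/289 ≈ 4.2388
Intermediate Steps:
s = -12 (s = 8 + (10*(-4))/2 = 8 + (½)*(-40) = 8 - 20 = -12)
B = -1/17 (B = 1/(-12 - 5) = 1/(-17) = -1/17 ≈ -0.058824)
(B + J(-8))² = (-1/17 - 2)² = (-35/17)² = 1225/289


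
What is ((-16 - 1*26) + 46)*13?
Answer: 52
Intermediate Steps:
((-16 - 1*26) + 46)*13 = ((-16 - 26) + 46)*13 = (-42 + 46)*13 = 4*13 = 52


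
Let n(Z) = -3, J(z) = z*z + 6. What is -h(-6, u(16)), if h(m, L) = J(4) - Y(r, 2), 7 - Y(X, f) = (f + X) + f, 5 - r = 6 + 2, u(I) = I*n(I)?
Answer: -16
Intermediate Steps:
J(z) = 6 + z² (J(z) = z² + 6 = 6 + z²)
u(I) = -3*I (u(I) = I*(-3) = -3*I)
r = -3 (r = 5 - (6 + 2) = 5 - 1*8 = 5 - 8 = -3)
Y(X, f) = 7 - X - 2*f (Y(X, f) = 7 - ((f + X) + f) = 7 - ((X + f) + f) = 7 - (X + 2*f) = 7 + (-X - 2*f) = 7 - X - 2*f)
h(m, L) = 16 (h(m, L) = (6 + 4²) - (7 - 1*(-3) - 2*2) = (6 + 16) - (7 + 3 - 4) = 22 - 1*6 = 22 - 6 = 16)
-h(-6, u(16)) = -1*16 = -16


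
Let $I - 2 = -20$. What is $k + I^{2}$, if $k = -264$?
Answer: $60$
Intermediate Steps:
$I = -18$ ($I = 2 - 20 = -18$)
$k + I^{2} = -264 + \left(-18\right)^{2} = -264 + 324 = 60$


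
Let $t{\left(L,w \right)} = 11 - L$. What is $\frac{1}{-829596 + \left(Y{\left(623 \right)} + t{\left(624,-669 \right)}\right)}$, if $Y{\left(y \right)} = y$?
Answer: $- \frac{1}{829586} \approx -1.2054 \cdot 10^{-6}$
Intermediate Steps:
$\frac{1}{-829596 + \left(Y{\left(623 \right)} + t{\left(624,-669 \right)}\right)} = \frac{1}{-829596 + \left(623 + \left(11 - 624\right)\right)} = \frac{1}{-829596 + \left(623 - 613\right)} = \frac{1}{-829596 + 10} = \frac{1}{-829586} = - \frac{1}{829586}$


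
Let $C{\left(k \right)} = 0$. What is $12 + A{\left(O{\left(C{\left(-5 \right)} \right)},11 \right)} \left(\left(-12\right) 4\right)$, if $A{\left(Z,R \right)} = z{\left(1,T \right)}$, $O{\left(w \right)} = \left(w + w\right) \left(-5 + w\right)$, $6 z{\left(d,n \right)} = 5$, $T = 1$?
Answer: $-28$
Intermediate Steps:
$z{\left(d,n \right)} = \frac{5}{6}$ ($z{\left(d,n \right)} = \frac{1}{6} \cdot 5 = \frac{5}{6}$)
$O{\left(w \right)} = 2 w \left(-5 + w\right)$
$A{\left(Z,R \right)} = \frac{5}{6}$
$12 + A{\left(O{\left(C{\left(-5 \right)} \right)},11 \right)} \left(\left(-12\right) 4\right) = 12 + \frac{5 \left(\left(-12\right) 4\right)}{6} = 12 + \frac{5}{6} \left(-48\right) = 12 - 40 = -28$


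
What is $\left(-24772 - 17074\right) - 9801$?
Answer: $-51647$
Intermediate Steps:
$\left(-24772 - 17074\right) - 9801 = -41846 - 9801 = -51647$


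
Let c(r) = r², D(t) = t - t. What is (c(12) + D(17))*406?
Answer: 58464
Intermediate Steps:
D(t) = 0
(c(12) + D(17))*406 = (12² + 0)*406 = (144 + 0)*406 = 144*406 = 58464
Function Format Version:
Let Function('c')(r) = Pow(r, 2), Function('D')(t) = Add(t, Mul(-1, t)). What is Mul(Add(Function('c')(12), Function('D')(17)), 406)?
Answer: 58464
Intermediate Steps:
Function('D')(t) = 0
Mul(Add(Function('c')(12), Function('D')(17)), 406) = Mul(Add(Pow(12, 2), 0), 406) = Mul(Add(144, 0), 406) = Mul(144, 406) = 58464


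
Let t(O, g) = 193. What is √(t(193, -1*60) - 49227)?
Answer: I*√49034 ≈ 221.44*I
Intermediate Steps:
√(t(193, -1*60) - 49227) = √(193 - 49227) = √(-49034) = I*√49034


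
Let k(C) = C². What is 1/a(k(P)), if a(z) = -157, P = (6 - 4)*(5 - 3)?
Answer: -1/157 ≈ -0.0063694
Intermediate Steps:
P = 4 (P = 2*2 = 4)
1/a(k(P)) = 1/(-157) = -1/157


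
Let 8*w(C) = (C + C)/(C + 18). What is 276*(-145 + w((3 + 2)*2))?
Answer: -559935/14 ≈ -39995.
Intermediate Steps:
w(C) = C/(4*(18 + C)) (w(C) = ((C + C)/(C + 18))/8 = ((2*C)/(18 + C))/8 = (2*C/(18 + C))/8 = C/(4*(18 + C)))
276*(-145 + w((3 + 2)*2)) = 276*(-145 + ((3 + 2)*2)/(4*(18 + (3 + 2)*2))) = 276*(-145 + (5*2)/(4*(18 + 5*2))) = 276*(-145 + (¼)*10/(18 + 10)) = 276*(-145 + (¼)*10/28) = 276*(-145 + (¼)*10*(1/28)) = 276*(-145 + 5/56) = 276*(-8115/56) = -559935/14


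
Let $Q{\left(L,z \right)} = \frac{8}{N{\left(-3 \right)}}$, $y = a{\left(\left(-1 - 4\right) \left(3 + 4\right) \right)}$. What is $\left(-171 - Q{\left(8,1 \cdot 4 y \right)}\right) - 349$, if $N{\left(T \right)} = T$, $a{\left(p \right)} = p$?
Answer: $- \frac{1552}{3} \approx -517.33$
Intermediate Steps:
$y = -35$ ($y = \left(-1 - 4\right) \left(3 + 4\right) = \left(-5\right) 7 = -35$)
$Q{\left(L,z \right)} = - \frac{8}{3}$ ($Q{\left(L,z \right)} = \frac{8}{-3} = 8 \left(- \frac{1}{3}\right) = - \frac{8}{3}$)
$\left(-171 - Q{\left(8,1 \cdot 4 y \right)}\right) - 349 = \left(-171 - - \frac{8}{3}\right) - 349 = \left(-171 + \frac{8}{3}\right) - 349 = - \frac{505}{3} - 349 = - \frac{1552}{3}$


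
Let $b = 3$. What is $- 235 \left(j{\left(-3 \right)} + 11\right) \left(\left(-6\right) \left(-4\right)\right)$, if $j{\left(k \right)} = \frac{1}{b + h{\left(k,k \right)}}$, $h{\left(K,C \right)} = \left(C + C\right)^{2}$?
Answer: $- \frac{808400}{13} \approx -62185.0$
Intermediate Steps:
$h{\left(K,C \right)} = 4 C^{2}$ ($h{\left(K,C \right)} = \left(2 C\right)^{2} = 4 C^{2}$)
$j{\left(k \right)} = \frac{1}{3 + 4 k^{2}}$
$- 235 \left(j{\left(-3 \right)} + 11\right) \left(\left(-6\right) \left(-4\right)\right) = - 235 \left(\frac{1}{3 + 4 \left(-3\right)^{2}} + 11\right) \left(\left(-6\right) \left(-4\right)\right) = - 235 \left(\frac{1}{3 + 4 \cdot 9} + 11\right) 24 = - 235 \left(\frac{1}{3 + 36} + 11\right) 24 = - 235 \left(\frac{1}{39} + 11\right) 24 = - 235 \cdot \frac{430}{39} \cdot 24 = \left(-235\right) \frac{3440}{13} = - \frac{808400}{13}$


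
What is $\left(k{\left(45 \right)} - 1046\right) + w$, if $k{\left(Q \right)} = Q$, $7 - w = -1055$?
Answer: $61$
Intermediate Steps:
$w = 1062$ ($w = 7 - -1055 = 7 + 1055 = 1062$)
$\left(k{\left(45 \right)} - 1046\right) + w = \left(45 - 1046\right) + 1062 = -1001 + 1062 = 61$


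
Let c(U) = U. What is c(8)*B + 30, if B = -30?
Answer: -210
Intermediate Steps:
c(8)*B + 30 = 8*(-30) + 30 = -240 + 30 = -210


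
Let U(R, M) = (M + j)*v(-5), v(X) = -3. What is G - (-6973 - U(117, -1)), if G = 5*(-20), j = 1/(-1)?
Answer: 6879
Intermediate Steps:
j = -1
U(R, M) = 3 - 3*M (U(R, M) = (M - 1)*(-3) = (-1 + M)*(-3) = 3 - 3*M)
G = -100
G - (-6973 - U(117, -1)) = -100 - (-6973 - (3 - 3*(-1))) = -100 - (-6973 - (3 + 3)) = -100 - (-6973 - 1*6) = -100 - (-6973 - 6) = -100 - 1*(-6979) = -100 + 6979 = 6879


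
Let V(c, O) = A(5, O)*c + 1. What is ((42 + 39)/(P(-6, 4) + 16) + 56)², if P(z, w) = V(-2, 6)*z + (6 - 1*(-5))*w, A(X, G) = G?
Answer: 628849/196 ≈ 3208.4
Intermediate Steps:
V(c, O) = 1 + O*c (V(c, O) = O*c + 1 = 1 + O*c)
P(z, w) = -11*z + 11*w (P(z, w) = (1 + 6*(-2))*z + (6 - 1*(-5))*w = (1 - 12)*z + (6 + 5)*w = -11*z + 11*w)
((42 + 39)/(P(-6, 4) + 16) + 56)² = ((42 + 39)/((-11*(-6) + 11*4) + 16) + 56)² = (81/((66 + 44) + 16) + 56)² = (81/(110 + 16) + 56)² = (81/126 + 56)² = (81*(1/126) + 56)² = (9/14 + 56)² = (793/14)² = 628849/196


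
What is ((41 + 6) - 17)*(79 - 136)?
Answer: -1710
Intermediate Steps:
((41 + 6) - 17)*(79 - 136) = (47 - 17)*(-57) = 30*(-57) = -1710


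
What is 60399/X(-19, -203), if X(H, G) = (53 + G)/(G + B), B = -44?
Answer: 4972851/50 ≈ 99457.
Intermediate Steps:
X(H, G) = (53 + G)/(-44 + G) (X(H, G) = (53 + G)/(G - 44) = (53 + G)/(-44 + G))
60399/X(-19, -203) = 60399/(((53 - 203)/(-44 - 203))) = 60399/((-150/(-247))) = 60399/((-1/247*(-150))) = 60399/(150/247) = 60399*(247/150) = 4972851/50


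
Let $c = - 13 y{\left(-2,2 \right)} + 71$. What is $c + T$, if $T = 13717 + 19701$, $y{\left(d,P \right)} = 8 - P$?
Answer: $33411$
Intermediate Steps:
$T = 33418$
$c = -7$ ($c = - 13 \left(8 - 2\right) + 71 = \left(-13\right) 6 + 71 = -78 + 71 = -7$)
$c + T = -7 + 33418 = 33411$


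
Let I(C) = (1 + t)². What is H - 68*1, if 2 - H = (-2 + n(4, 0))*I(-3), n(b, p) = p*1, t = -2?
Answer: -64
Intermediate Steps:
n(b, p) = p
I(C) = 1 (I(C) = (1 - 2)² = (-1)² = 1)
H = 4 (H = 2 - (-2 + 0) = 2 - (-2) = 2 - 1*(-2) = 2 + 2 = 4)
H - 68*1 = 4 - 68*1 = 4 - 68 = -64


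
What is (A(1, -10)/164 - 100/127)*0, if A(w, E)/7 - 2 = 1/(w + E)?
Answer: 0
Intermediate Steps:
A(w, E) = 14 + 7/(E + w) (A(w, E) = 14 + 7/(w + E) = 14 + 7/(E + w))
(A(1, -10)/164 - 100/127)*0 = ((7*(1 + 2*(-10) + 2*1)/(-10 + 1))/164 - 100/127)*0 = ((7*(1 - 20 + 2)/(-9))*(1/164) - 100*1/127)*0 = ((7*(-1/9)*(-17))*(1/164) - 100/127)*0 = ((119/9)*(1/164) - 100/127)*0 = (119/1476 - 100/127)*0 = -132487/187452*0 = 0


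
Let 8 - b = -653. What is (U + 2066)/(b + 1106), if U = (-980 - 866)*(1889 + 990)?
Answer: -1770856/589 ≈ -3006.5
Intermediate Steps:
b = 661 (b = 8 - 1*(-653) = 8 + 653 = 661)
U = -5314634 (U = -1846*2879 = -5314634)
(U + 2066)/(b + 1106) = (-5314634 + 2066)/(661 + 1106) = -5312568/1767 = -5312568*1/1767 = -1770856/589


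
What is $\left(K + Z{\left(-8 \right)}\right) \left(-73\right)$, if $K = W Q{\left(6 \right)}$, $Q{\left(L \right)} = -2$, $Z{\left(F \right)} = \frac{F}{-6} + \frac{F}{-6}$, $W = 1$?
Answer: $- \frac{146}{3} \approx -48.667$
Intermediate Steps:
$Z{\left(F \right)} = - \frac{F}{3}$ ($Z{\left(F \right)} = F \left(- \frac{1}{6}\right) + F \left(- \frac{1}{6}\right) = - \frac{F}{6} - \frac{F}{6} = - \frac{F}{3}$)
$K = -2$ ($K = 1 \left(-2\right) = -2$)
$\left(K + Z{\left(-8 \right)}\right) \left(-73\right) = \left(-2 - - \frac{8}{3}\right) \left(-73\right) = \left(-2 + \frac{8}{3}\right) \left(-73\right) = \frac{2}{3} \left(-73\right) = - \frac{146}{3}$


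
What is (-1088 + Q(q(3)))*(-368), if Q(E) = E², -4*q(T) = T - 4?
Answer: 400361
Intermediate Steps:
q(T) = 1 - T/4 (q(T) = -(T - 4)/4 = -(-4 + T)/4 = 1 - T/4)
(-1088 + Q(q(3)))*(-368) = (-1088 + (1 - ¼*3)²)*(-368) = (-1088 + (1 - ¾)²)*(-368) = (-1088 + (¼)²)*(-368) = (-1088 + 1/16)*(-368) = -17407/16*(-368) = 400361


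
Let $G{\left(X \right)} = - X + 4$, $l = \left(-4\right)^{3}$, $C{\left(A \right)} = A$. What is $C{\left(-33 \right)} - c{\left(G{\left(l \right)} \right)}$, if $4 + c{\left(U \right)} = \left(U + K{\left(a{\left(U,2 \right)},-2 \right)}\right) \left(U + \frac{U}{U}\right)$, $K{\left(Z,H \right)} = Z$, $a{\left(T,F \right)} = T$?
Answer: $-9413$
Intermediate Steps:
$l = -64$
$G{\left(X \right)} = 4 - X$
$c{\left(U \right)} = -4 + 2 U \left(1 + U\right)$ ($c{\left(U \right)} = -4 + \left(U + U\right) \left(U + \frac{U}{U}\right) = -4 + 2 U \left(U + 1\right) = -4 + 2 U \left(1 + U\right)$)
$C{\left(-33 \right)} - c{\left(G{\left(l \right)} \right)} = -33 - \left(-4 + 2 \left(4 - -64\right) + 2 \left(4 - -64\right)^{2}\right) = -33 - \left(-4 + 2 \left(4 + 64\right) + 2 \left(4 + 64\right)^{2}\right) = -33 - \left(-4 + 2 \cdot 68 + 2 \cdot 68^{2}\right) = -33 - \left(-4 + 136 + 2 \cdot 4624\right) = -33 - \left(-4 + 136 + 9248\right) = -33 - 9380 = -9413$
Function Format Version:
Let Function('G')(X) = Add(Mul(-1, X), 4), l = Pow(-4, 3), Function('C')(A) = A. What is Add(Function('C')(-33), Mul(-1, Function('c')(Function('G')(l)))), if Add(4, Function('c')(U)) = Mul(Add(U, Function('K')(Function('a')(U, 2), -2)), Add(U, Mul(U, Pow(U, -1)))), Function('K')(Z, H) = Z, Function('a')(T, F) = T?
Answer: -9413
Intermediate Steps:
l = -64
Function('G')(X) = Add(4, Mul(-1, X))
Function('c')(U) = Add(-4, Mul(2, U, Add(1, U))) (Function('c')(U) = Add(-4, Mul(Add(U, U), Add(U, Mul(U, Pow(U, -1))))) = Add(-4, Mul(Mul(2, U), Add(U, 1))) = Add(-4, Mul(Mul(2, U), Add(1, U))) = Add(-4, Mul(2, U, Add(1, U))))
Add(Function('C')(-33), Mul(-1, Function('c')(Function('G')(l)))) = Add(-33, Mul(-1, Add(-4, Mul(2, Add(4, Mul(-1, -64))), Mul(2, Pow(Add(4, Mul(-1, -64)), 2))))) = Add(-33, Mul(-1, Add(-4, Mul(2, Add(4, 64)), Mul(2, Pow(Add(4, 64), 2))))) = Add(-33, Mul(-1, Add(-4, Mul(2, 68), Mul(2, Pow(68, 2))))) = Add(-33, Mul(-1, Add(-4, 136, Mul(2, 4624)))) = Add(-33, Mul(-1, Add(-4, 136, 9248))) = Add(-33, Mul(-1, 9380)) = Add(-33, -9380) = -9413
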